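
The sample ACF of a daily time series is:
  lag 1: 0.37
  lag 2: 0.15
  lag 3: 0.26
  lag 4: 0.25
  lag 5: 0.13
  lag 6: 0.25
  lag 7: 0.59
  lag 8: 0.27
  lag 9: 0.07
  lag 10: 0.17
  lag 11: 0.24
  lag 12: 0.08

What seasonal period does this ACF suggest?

7

The largest autocorrelation is r_7 = 0.59; the remaining lags stay at or below 0.37. The elevated value at lag 1 (0.37), dropping to 0.15 at lag 2, reflects decaying short-term dependence rather than seasonality.
The dominant spike at lag 7 indicates a seasonal period of 7.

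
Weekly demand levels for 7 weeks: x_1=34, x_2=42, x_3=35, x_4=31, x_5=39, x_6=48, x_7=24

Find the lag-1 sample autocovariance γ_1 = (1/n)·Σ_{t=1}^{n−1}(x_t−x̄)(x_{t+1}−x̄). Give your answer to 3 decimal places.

-19.738

Mean x̄ = (34 + 42 + 35 + 31 + 39 + 48 + 24)/7 = 36.1429
Deviations: -2.1429, 5.8571, -1.1429, -5.1429, 2.8571, 11.8571, -12.1429
Σ_{t=1}^{6}(x_t−x̄)(x_{t+1}−x̄) = -138.1633
γ_1 = -138.1633 / 7 = -19.738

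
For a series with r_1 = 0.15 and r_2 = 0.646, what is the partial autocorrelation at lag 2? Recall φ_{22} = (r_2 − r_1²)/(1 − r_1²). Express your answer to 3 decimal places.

φ_{22} = (r_2 − r_1²) / (1 − r_1²)
r_1² = (0.15)² = 0.0225
Numerator = 0.646 − 0.0225 = 0.6235; denominator = 1 − 0.0225 = 0.9775
φ_{22} = 0.6235 / 0.9775 = 0.638

0.638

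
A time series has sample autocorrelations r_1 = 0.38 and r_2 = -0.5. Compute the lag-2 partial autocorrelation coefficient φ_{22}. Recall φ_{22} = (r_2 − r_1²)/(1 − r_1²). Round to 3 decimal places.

-0.753

φ_{22} = (r_2 − r_1²) / (1 − r_1²)
r_1² = (0.38)² = 0.1444
Numerator = -0.5 − 0.1444 = -0.6444; denominator = 1 − 0.1444 = 0.8556
φ_{22} = -0.6444 / 0.8556 = -0.753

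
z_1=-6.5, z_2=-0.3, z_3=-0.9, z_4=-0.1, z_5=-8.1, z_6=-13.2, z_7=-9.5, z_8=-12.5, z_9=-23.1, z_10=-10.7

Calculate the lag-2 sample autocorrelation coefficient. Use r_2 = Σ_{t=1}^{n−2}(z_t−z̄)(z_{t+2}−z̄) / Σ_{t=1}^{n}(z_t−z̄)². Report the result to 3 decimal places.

Mean z̄ = (-6.5 − 0.3 − 0.9 − 0.1 − 8.1 − 13.2 − 9.5 − 12.5 − 23.1 − 10.7)/10 = -8.4900
Numerator Σ_{t=1}^{8}(z_t−z̄)(z_{t+2}−z̄) = 89.3728
Denominator Σ(z_t−z̄)² = 456.8090
r_2 = 89.3728 / 456.8090 = 0.196

0.196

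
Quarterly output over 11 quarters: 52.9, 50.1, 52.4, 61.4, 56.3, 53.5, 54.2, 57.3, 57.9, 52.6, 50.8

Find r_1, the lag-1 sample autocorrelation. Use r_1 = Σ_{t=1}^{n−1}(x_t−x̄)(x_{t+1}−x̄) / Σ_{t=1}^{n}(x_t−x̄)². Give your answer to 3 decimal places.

Mean x̄ = (52.9 + 50.1 + 52.4 + 61.4 + 56.3 + 53.5 + 54.2 + 57.3 + 57.9 + 52.6 + 50.8)/11 = 54.4909
Numerator Σ_{t=1}^{10}(x_t−x̄)(x_{t+1}−x̄) = 22.0072
Denominator Σ(x_t−x̄)² = 114.9691
r_1 = 22.0072 / 114.9691 = 0.191

0.191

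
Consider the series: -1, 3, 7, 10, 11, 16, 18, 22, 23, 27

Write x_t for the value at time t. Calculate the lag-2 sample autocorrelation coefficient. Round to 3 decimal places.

0.406

Mean x̄ = (-1 + 3 + 7 + 10 + 11 + 16 + 18 + 22 + 23 + 27)/10 = 13.6000
Numerator Σ_{t=1}^{8}(x_t−x̄)(x_{t+2}−x̄) = 305.6800
Denominator Σ(x_t−x̄)² = 752.4000
r_2 = 305.6800 / 752.4000 = 0.406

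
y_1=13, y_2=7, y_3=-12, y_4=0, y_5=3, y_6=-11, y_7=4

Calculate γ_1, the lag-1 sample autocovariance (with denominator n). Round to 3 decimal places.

Mean ȳ = (13 + 7 − 12 + 0 + 3 − 11 + 4)/7 = 0.5714
Σ_{t=1}^{6}(y_t−ȳ)(y_{t+1}−ȳ) = -62.8980
γ_1 = -62.8980 / 7 = -8.985

-8.985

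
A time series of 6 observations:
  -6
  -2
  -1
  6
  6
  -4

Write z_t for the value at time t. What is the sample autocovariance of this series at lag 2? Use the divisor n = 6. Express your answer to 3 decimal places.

Mean z̄ = (-6 − 2 − 1 + 6 + 6 − 4)/6 = -0.1667
Σ_{t=1}^{4}(z_t−z̄)(z_{t+2}−z̄) = -35.2222
γ_2 = -35.2222 / 6 = -5.870

-5.870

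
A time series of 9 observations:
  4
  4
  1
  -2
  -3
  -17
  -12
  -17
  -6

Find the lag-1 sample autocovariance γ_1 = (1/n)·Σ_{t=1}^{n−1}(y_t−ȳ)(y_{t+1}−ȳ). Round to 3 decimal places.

Mean ȳ = (4 + 4 + 1 − 2 − 3 − 17 − 12 − 17 − 6)/9 = -5.3333
Σ_{t=1}^{8}(y_t−ȳ)(y_{t+1}−ȳ) = 311.2222
γ_1 = 311.2222 / 9 = 34.580

34.580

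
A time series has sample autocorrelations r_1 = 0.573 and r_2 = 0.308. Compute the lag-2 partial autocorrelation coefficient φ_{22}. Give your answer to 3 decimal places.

-0.030

φ_{22} = (r_2 − r_1²) / (1 − r_1²)
r_1² = (0.573)² = 0.328329
Numerator = 0.308 − 0.3283 = -0.0203; denominator = 1 − 0.3283 = 0.6717
φ_{22} = -0.0203 / 0.6717 = -0.030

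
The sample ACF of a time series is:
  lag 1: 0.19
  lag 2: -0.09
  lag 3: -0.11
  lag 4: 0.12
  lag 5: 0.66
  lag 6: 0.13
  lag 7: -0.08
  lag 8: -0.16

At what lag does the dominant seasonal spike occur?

5

The largest autocorrelation is r_5 = 0.66; the remaining lags stay at or below 0.19.
The dominant spike at lag 5 indicates a seasonal period of 5.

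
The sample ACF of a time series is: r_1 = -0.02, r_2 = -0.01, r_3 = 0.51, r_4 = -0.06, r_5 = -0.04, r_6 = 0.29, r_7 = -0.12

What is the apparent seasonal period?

3

The largest autocorrelation is r_3 = 0.51, with a weaker echo at lag 6 (0.29); the remaining lags stay at or below -0.01.
The dominant spike at lag 3 indicates a seasonal period of 3.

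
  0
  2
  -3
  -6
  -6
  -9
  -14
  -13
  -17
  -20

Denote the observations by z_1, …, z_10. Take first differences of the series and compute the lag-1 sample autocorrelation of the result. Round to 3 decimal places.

First differences Δz: 2, -5, -3, 0, -3, -5, 1, -4, -3
Mean of differences = -2.2222
Numerator Σ(Δz_t−Δz̄)(Δz_{t+1}−Δz̄) = -24.1605
Denominator Σ(Δz_t−Δz̄)² = 53.5556
r_1(Δz) = -24.1605 / 53.5556 = -0.451

-0.451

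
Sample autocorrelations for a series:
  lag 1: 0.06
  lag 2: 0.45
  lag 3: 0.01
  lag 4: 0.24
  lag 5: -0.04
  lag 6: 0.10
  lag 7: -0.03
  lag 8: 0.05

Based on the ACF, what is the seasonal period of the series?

2

The largest autocorrelation is r_2 = 0.45, with a weaker echo at lag 4 (0.24); the remaining lags stay at or below 0.10.
The dominant spike at lag 2 indicates a seasonal period of 2.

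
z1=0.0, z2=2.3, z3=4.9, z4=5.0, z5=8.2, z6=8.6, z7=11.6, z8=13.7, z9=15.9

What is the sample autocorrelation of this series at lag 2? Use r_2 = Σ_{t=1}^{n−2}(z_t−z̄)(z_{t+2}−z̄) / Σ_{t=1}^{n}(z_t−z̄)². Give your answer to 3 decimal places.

0.321

Mean z̄ = (0.0 + 2.3 + 4.9 + 5.0 + 8.2 + 8.6 + 11.6 + 13.7 + 15.9)/9 = 7.8000
Σ(z_t−z̄)(z_{t+2}−z̄) = (22.6200) + (15.4000) + (-1.1600) + (-2.2400) + (1.5200) + (4.7200) + (30.7800) = 71.6400
Denominator Σ(z_t−z̄)² = 223.0000
r_2 = 71.6400 / 223.0000 = 0.321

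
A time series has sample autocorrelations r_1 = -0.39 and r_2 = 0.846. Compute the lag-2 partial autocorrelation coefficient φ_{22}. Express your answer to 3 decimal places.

φ_{22} = (r_2 − r_1²) / (1 − r_1²)
r_1² = (-0.39)² = 0.1521
Numerator = 0.846 − 0.1521 = 0.6939; denominator = 1 − 0.1521 = 0.8479
φ_{22} = 0.6939 / 0.8479 = 0.818

0.818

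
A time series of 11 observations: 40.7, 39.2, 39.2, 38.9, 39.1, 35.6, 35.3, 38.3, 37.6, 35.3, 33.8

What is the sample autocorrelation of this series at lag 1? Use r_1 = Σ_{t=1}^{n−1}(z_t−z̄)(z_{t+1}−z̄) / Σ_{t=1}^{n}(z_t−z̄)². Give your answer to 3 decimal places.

0.421

Mean z̄ = (40.7 + 39.2 + 39.2 + 38.9 + 39.1 + 35.6 + 35.3 + 38.3 + 37.6 + 35.3 + 33.8)/11 = 37.5455
Numerator Σ_{t=1}^{10}(z_t−z̄)(z_{t+1}−z̄) = 20.2825
Denominator Σ(z_t−z̄)² = 48.1473
r_1 = 20.2825 / 48.1473 = 0.421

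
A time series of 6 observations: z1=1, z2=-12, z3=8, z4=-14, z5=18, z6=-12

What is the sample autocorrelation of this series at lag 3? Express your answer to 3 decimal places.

-0.394

Mean z̄ = (1 − 12 + 8 − 14 + 18 − 12)/6 = -1.8333
Deviations from mean: 2.8333, -10.1667, 9.8333, -12.1667, 19.8333, -10.1667
Numerator Σ_{t=1}^{3}(z_t−z̄)(z_{t+3}−z̄) = -336.0833
Denominator Σ(z_t−z̄)² = 852.8333
r_3 = -336.0833 / 852.8333 = -0.394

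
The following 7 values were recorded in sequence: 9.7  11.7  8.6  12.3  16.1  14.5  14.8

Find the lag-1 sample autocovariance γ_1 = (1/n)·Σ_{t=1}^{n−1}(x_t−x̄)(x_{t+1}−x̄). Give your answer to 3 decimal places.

Mean x̄ = (9.7 + 11.7 + 8.6 + 12.3 + 16.1 + 14.5 + 14.8)/7 = 12.5286
Σ_{t=1}^{6}(x_t−x̄)(x_{t+1}−x̄) = 17.1992
γ_1 = 17.1992 / 7 = 2.457

2.457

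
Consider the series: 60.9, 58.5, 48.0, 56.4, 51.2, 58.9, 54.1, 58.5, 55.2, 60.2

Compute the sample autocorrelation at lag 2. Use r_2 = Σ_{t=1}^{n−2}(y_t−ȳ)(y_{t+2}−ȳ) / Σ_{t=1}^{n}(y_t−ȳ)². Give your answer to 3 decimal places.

Mean ȳ = (60.9 + 58.5 + 48.0 + 56.4 + 51.2 + 58.9 + 54.1 + 58.5 + 55.2 + 60.2)/10 = 56.1900
Numerator Σ_{t=1}^{8}(y_t−ȳ)(y_{t+2}−ȳ) = 31.3688
Denominator Σ(y_t−ȳ)² = 153.6490
r_2 = 31.3688 / 153.6490 = 0.204

0.204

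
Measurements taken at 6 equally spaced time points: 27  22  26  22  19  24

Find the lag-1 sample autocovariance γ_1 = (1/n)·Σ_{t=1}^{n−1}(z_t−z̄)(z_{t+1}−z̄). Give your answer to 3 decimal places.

-1.519

Mean z̄ = (27 + 22 + 26 + 22 + 19 + 24)/6 = 23.3333
Deviations: 3.6667, -1.3333, 2.6667, -1.3333, -4.3333, 0.6667
Σ_{t=1}^{5}(z_t−z̄)(z_{t+1}−z̄) = -9.1111
γ_1 = -9.1111 / 6 = -1.519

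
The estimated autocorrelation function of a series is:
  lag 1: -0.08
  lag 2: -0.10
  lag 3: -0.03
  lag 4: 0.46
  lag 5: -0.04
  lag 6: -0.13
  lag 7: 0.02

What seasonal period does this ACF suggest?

4

The largest autocorrelation is r_4 = 0.46; the remaining lags stay at or below 0.02.
The dominant spike at lag 4 indicates a seasonal period of 4.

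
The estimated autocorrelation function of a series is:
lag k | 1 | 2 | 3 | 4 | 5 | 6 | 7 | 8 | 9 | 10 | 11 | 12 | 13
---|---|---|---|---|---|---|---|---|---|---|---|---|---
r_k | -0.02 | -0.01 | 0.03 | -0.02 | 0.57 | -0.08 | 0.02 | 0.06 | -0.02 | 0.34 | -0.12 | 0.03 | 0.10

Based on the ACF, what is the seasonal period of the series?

The largest autocorrelation is r_5 = 0.57, with a weaker echo at lag 10 (0.34); the remaining lags stay at or below 0.10.
The dominant spike at lag 5 indicates a seasonal period of 5.

5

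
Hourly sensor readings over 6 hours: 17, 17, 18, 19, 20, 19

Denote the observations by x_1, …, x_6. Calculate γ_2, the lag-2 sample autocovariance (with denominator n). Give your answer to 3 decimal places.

Mean x̄ = (17 + 17 + 18 + 19 + 20 + 19)/6 = 18.3333
Σ_{t=1}^{4}(x_t−x̄)(x_{t+2}−x̄) = -0.5556
γ_2 = -0.5556 / 6 = -0.093

-0.093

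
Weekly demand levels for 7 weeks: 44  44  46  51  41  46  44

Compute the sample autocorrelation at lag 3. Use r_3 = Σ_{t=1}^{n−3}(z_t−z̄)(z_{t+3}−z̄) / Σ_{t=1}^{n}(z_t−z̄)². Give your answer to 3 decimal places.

-0.139

Mean z̄ = (44 + 44 + 46 + 51 + 41 + 46 + 44)/7 = 45.1429
Σ(z_t−z̄)(z_{t+3}−z̄) = (-6.6939) + (4.7347) + (0.7347) + (-6.6939) = -7.9184
Denominator Σ(z_t−z̄)² = 56.8571
r_3 = -7.9184 / 56.8571 = -0.139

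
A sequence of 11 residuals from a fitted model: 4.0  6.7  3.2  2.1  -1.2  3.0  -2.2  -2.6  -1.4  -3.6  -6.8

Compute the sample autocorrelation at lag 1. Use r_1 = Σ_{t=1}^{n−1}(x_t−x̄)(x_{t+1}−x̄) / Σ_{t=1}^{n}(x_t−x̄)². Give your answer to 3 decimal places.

Mean x̄ = (4.0 + 6.7 + 3.2 + 2.1 − 1.2 + 3.0 − 2.2 − 2.6 − 1.4 − 3.6 − 6.8)/11 = 0.1091
Numerator Σ_{t=1}^{10}(x_t−x̄)(x_{t+1}−x̄) = 80.6717
Denominator Σ(x_t−x̄)² = 158.6091
r_1 = 80.6717 / 158.6091 = 0.509

0.509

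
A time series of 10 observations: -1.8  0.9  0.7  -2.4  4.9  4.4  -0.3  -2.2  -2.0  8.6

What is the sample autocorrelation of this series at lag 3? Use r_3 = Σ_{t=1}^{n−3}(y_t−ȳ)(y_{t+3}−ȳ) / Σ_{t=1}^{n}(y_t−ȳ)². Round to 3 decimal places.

Mean ȳ = (-1.8 + 0.9 + 0.7 − 2.4 + 4.9 + 4.4 − 0.3 − 2.2 − 2.0 + 8.6)/10 = 1.0800
Σ(y_t−ȳ)(y_{t+3}−ȳ) = (10.0224) + (-0.6876) + (-1.2616) + (4.8024) + (-12.5296) + (-10.2256) + (-10.3776) = -20.2572
Denominator Σ(y_t−ȳ)² = 124.8960
r_3 = -20.2572 / 124.8960 = -0.162

-0.162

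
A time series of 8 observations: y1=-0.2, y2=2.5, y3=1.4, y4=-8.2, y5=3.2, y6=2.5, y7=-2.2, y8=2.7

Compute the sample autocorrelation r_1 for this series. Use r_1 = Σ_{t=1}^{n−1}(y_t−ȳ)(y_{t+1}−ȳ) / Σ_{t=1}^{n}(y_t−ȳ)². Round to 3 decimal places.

Mean ȳ = (-0.2 + 2.5 + 1.4 − 8.2 + 3.2 + 2.5 − 2.2 + 2.7)/8 = 0.2125
Numerator Σ_{t=1}^{7}(y_t−ȳ)(y_{t+1}−ȳ) = -38.0352
Denominator Σ(y_t−ȳ)² = 103.7488
r_1 = -38.0352 / 103.7488 = -0.367

-0.367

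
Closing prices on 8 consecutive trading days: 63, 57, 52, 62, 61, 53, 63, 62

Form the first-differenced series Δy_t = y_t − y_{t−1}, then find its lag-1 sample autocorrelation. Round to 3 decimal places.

-0.340

First differences Δy: -6, -5, 10, -1, -8, 10, -1
Mean of differences = -0.1429
Numerator Σ(Δy_t−Δȳ)(Δy_{t+1}−Δȳ) = -111.1633
Denominator Σ(Δy_t−Δȳ)² = 326.8571
r_1(Δy) = -111.1633 / 326.8571 = -0.340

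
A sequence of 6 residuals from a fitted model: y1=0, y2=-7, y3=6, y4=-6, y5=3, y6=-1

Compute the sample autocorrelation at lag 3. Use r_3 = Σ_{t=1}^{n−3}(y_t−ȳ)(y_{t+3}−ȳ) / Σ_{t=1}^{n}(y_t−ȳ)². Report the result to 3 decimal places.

-0.229

Mean ȳ = (0 − 7 + 6 − 6 + 3 − 1)/6 = -0.8333
Deviations from mean: 0.8333, -6.1667, 6.8333, -5.1667, 3.8333, -0.1667
Numerator Σ_{t=1}^{3}(y_t−ȳ)(y_{t+3}−ȳ) = -29.0833
Denominator Σ(y_t−ȳ)² = 126.8333
r_3 = -29.0833 / 126.8333 = -0.229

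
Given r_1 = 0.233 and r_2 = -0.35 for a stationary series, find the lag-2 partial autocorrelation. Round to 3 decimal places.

φ_{22} = (r_2 − r_1²) / (1 − r_1²)
r_1² = (0.233)² = 0.054289
Numerator = -0.35 − 0.0543 = -0.4043; denominator = 1 − 0.0543 = 0.9457
φ_{22} = -0.4043 / 0.9457 = -0.427

-0.427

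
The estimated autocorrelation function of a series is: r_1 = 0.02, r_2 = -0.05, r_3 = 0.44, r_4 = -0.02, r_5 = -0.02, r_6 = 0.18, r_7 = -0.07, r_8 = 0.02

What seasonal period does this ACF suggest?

3

The largest autocorrelation is r_3 = 0.44, with a weaker echo at lag 6 (0.18); the remaining lags stay at or below 0.02.
The dominant spike at lag 3 indicates a seasonal period of 3.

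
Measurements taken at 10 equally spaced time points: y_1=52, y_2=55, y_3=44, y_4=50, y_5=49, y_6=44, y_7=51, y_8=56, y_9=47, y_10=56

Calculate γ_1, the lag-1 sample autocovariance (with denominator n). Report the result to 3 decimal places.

-4.856

Mean ȳ = (52 + 55 + 44 + 50 + 49 + 44 + 51 + 56 + 47 + 56)/10 = 50.4000
Σ_{t=1}^{9}(y_t−ȳ)(y_{t+1}−ȳ) = -48.5600
γ_1 = -48.5600 / 10 = -4.856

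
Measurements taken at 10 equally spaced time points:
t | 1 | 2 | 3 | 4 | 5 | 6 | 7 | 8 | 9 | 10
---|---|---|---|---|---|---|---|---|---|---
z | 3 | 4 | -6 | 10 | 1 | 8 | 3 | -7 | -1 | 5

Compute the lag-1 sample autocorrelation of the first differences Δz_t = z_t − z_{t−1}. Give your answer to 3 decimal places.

-0.563

First differences Δz: 1, -10, 16, -9, 7, -5, -10, 6, 6
Mean of differences = 0.2222
Numerator Σ(Δz_t−Δz̄)(Δz_{t+1}−Δz̄) = -384.9383
Denominator Σ(Δz_t−Δz̄)² = 683.5556
r_1(Δz) = -384.9383 / 683.5556 = -0.563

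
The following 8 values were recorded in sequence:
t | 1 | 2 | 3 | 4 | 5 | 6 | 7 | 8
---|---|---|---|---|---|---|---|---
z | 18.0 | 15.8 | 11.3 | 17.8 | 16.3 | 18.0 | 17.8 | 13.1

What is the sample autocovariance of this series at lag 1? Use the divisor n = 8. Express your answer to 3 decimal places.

-1.052

Mean z̄ = (18.0 + 15.8 + 11.3 + 17.8 + 16.3 + 18.0 + 17.8 + 13.1)/8 = 16.0125
Deviations: 1.9875, -0.2125, -4.7125, 1.7875, 0.2875, 1.9875, 1.7875, -2.9125
Σ_{t=1}^{7}(z_t−z̄)(z_{t+1}−z̄) = -8.4127
γ_1 = -8.4127 / 8 = -1.052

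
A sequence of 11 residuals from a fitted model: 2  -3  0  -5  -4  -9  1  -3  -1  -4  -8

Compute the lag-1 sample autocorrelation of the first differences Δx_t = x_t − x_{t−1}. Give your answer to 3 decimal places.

First differences Δx: -5, 3, -5, 1, -5, 10, -4, 2, -3, -4
Mean of differences = -1.0000
Numerator Σ(Δx_t−Δx̄)(Δx_{t+1}−Δx̄) = -134.0000
Denominator Σ(Δx_t−Δx̄)² = 220.0000
r_1(Δx) = -134.0000 / 220.0000 = -0.609

-0.609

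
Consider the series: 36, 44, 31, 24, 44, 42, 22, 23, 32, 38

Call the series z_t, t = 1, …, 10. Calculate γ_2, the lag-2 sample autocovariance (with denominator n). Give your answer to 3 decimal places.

-45.152

Mean z̄ = (36 + 44 + 31 + 24 + 44 + 42 + 22 + 23 + 32 + 38)/10 = 33.6000
Σ_{t=1}^{8}(z_t−z̄)(z_{t+2}−z̄) = -451.5200
γ_2 = -451.5200 / 10 = -45.152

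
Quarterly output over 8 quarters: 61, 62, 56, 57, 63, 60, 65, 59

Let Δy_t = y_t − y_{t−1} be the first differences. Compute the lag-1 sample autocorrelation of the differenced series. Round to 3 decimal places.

First differences Δy: 1, -6, 1, 6, -3, 5, -6
Mean of differences = -0.2857
Numerator Σ(Δy_t−Δȳ)(Δy_{t+1}−Δȳ) = -68.2245
Denominator Σ(Δy_t−Δȳ)² = 143.4286
r_1(Δy) = -68.2245 / 143.4286 = -0.476

-0.476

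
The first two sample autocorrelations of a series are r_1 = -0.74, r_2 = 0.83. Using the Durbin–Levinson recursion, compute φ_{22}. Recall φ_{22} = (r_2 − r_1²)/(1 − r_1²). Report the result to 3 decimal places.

0.624

φ_{22} = (r_2 − r_1²) / (1 − r_1²)
r_1² = (-0.74)² = 0.5476
Numerator = 0.83 − 0.5476 = 0.2824; denominator = 1 − 0.5476 = 0.4524
φ_{22} = 0.2824 / 0.4524 = 0.624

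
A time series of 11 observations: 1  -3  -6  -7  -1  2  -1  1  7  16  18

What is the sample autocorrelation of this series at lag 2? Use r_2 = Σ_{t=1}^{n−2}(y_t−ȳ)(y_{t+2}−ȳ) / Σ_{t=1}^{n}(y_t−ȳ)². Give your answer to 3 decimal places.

Mean ȳ = (1 − 3 − 6 − 7 − 1 + 2 − 1 + 1 + 7 + 16 + 18)/11 = 2.4545
Numerator Σ_{t=1}^{9}(y_t−ȳ)(y_{t+2}−ȳ) = 145.2231
Denominator Σ(y_t−ȳ)² = 664.7273
r_2 = 145.2231 / 664.7273 = 0.218

0.218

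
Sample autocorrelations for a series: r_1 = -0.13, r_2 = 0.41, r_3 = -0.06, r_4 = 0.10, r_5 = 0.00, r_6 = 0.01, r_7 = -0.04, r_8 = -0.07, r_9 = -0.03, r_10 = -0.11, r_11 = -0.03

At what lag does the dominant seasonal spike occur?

2

The largest autocorrelation is r_2 = 0.41; the remaining lags stay at or below 0.10.
The dominant spike at lag 2 indicates a seasonal period of 2.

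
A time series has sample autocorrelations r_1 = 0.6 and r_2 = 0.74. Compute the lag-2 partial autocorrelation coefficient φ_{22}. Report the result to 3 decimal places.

0.594

φ_{22} = (r_2 − r_1²) / (1 − r_1²)
r_1² = (0.6)² = 0.36
Numerator = 0.74 − 0.3600 = 0.3800; denominator = 1 − 0.3600 = 0.6400
φ_{22} = 0.3800 / 0.6400 = 0.594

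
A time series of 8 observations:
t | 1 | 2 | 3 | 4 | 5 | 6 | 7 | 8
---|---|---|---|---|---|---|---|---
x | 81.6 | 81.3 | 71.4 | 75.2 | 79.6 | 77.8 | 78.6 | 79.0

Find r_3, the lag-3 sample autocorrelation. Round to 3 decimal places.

Mean x̄ = (81.6 + 81.3 + 71.4 + 75.2 + 79.6 + 77.8 + 78.6 + 79.0)/8 = 78.0625
Deviations from mean: 3.5375, 3.2375, -6.6625, -2.8625, 1.5375, -0.2625, 0.5375, 0.9375
Numerator Σ_{t=1}^{5}(x_t−x̄)(x_{t+3}−x̄) = -3.4967
Denominator Σ(x_t−x̄)² = 79.1788
r_3 = -3.4967 / 79.1788 = -0.044

-0.044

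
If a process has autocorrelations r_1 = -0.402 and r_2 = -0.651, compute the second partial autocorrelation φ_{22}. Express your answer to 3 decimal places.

φ_{22} = (r_2 − r_1²) / (1 − r_1²)
r_1² = (-0.402)² = 0.161604
Numerator = -0.651 − 0.1616 = -0.8126; denominator = 1 − 0.1616 = 0.8384
φ_{22} = -0.8126 / 0.8384 = -0.969

-0.969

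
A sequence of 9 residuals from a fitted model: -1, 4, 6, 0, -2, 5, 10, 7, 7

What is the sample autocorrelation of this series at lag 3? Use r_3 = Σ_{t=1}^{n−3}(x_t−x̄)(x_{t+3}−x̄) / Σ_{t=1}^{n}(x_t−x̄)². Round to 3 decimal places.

Mean x̄ = (-1 + 4 + 6 + 0 − 2 + 5 + 10 + 7 + 7)/9 = 4.0000
Σ(x_t−x̄)(x_{t+3}−x̄) = (20.0000) + (0.0000) + (2.0000) + (-24.0000) + (-18.0000) + (3.0000) = -17.0000
Denominator Σ(x_t−x̄)² = 136.0000
r_3 = -17.0000 / 136.0000 = -0.125

-0.125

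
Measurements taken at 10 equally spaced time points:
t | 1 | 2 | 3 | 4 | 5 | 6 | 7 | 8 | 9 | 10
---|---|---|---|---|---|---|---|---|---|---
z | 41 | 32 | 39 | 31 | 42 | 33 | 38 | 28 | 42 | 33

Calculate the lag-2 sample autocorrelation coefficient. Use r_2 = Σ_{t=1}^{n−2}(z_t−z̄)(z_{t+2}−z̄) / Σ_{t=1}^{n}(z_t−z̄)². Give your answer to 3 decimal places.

Mean z̄ = (41 + 32 + 39 + 31 + 42 + 33 + 38 + 28 + 42 + 33)/10 = 35.9000
Numerator Σ_{t=1}^{8}(z_t−z̄)(z_{t+2}−z̄) = 139.4800
Denominator Σ(z_t−z̄)² = 232.9000
r_2 = 139.4800 / 232.9000 = 0.599

0.599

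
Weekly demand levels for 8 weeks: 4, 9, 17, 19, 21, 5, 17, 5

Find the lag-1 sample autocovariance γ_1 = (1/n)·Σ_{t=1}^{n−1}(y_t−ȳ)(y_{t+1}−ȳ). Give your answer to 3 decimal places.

Mean ȳ = (4 + 9 + 17 + 19 + 21 + 5 + 17 + 5)/8 = 12.1250
Deviations: -8.1250, -3.1250, 4.8750, 6.8750, 8.8750, -7.1250, 4.8750, -7.1250
Σ_{t=1}^{7}(y_t−ȳ)(y_{t+1}−ȳ) = -28.0156
γ_1 = -28.0156 / 8 = -3.502

-3.502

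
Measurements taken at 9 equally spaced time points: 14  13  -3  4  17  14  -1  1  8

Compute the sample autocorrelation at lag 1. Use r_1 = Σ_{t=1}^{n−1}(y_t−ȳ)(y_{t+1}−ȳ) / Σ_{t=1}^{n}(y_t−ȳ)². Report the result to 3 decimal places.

0.090

Mean ȳ = (14 + 13 − 3 + 4 + 17 + 14 − 1 + 1 + 8)/9 = 7.4444
Numerator Σ_{t=1}^{8}(y_t−ȳ)(y_{t+1}−ȳ) = 39.5802
Denominator Σ(y_t−ȳ)² = 442.2222
r_1 = 39.5802 / 442.2222 = 0.090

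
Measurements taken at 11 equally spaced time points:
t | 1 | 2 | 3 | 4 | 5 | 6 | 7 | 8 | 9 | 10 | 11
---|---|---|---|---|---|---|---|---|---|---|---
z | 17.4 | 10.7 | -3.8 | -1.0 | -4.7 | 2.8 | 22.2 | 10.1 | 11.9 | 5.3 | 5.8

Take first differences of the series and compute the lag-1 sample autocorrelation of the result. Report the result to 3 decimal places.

First differences Δz: -6.7, -14.5, 2.8, -3.7, 7.5, 19.4, -12.1, 1.8, -6.6, 0.5
Mean of differences = -1.1600
Numerator Σ(Δz_t−Δz̄)(Δz_{t+1}−Δz̄) = -115.3696
Denominator Σ(Δz_t−Δz̄)² = 889.2840
r_1(Δz) = -115.3696 / 889.2840 = -0.130

-0.130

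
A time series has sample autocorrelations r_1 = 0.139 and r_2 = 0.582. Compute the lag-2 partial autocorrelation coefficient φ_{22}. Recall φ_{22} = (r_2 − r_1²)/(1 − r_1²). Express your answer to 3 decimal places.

0.574

φ_{22} = (r_2 − r_1²) / (1 − r_1²)
r_1² = (0.139)² = 0.019321
Numerator = 0.582 − 0.0193 = 0.5627; denominator = 1 − 0.0193 = 0.9807
φ_{22} = 0.5627 / 0.9807 = 0.574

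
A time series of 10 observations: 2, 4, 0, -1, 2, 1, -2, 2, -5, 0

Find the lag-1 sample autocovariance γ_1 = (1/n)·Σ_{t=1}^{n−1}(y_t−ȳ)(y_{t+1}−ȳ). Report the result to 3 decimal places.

Mean ȳ = (2 + 4 + 0 − 1 + 2 + 1 − 2 + 2 − 5 + 0)/10 = 0.3000
Σ_{t=1}^{9}(y_t−ȳ)(y_{t+1}−ȳ) = -8.3900
γ_1 = -8.3900 / 10 = -0.839

-0.839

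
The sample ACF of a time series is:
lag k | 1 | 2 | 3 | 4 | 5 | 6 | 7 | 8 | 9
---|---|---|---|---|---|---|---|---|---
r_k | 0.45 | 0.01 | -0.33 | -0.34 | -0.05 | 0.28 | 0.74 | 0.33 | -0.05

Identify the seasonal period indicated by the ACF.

7

The largest autocorrelation is r_7 = 0.74; the remaining lags stay at or below 0.45. The elevated value at lag 1 (0.45), dropping to 0.01 at lag 2, reflects decaying short-term dependence rather than seasonality.
The dominant spike at lag 7 indicates a seasonal period of 7.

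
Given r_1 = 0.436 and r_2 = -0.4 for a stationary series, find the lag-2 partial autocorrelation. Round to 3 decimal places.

φ_{22} = (r_2 − r_1²) / (1 − r_1²)
r_1² = (0.436)² = 0.190096
Numerator = -0.4 − 0.1901 = -0.5901; denominator = 1 − 0.1901 = 0.8099
φ_{22} = -0.5901 / 0.8099 = -0.729

-0.729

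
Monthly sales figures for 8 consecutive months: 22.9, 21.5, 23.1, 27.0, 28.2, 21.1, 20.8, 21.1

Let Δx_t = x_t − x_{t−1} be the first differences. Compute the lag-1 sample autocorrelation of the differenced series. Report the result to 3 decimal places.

0.027

First differences Δx: -1.4, 1.6, 3.9, 1.2, -7.1, -0.3, 0.3
Mean of differences = -0.2571
Numerator Σ(Δx_t−Δx̄)(Δx_{t+1}−Δx̄) = 1.9539
Denominator Σ(Δx_t−Δx̄)² = 71.2971
r_1(Δx) = 1.9539 / 71.2971 = 0.027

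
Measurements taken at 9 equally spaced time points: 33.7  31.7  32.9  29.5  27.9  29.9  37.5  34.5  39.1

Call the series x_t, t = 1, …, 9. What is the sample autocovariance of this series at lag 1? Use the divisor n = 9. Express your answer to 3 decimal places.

Mean x̄ = (33.7 + 31.7 + 32.9 + 29.5 + 27.9 + 29.9 + 37.5 + 34.5 + 39.1)/9 = 32.9667
Σ_{t=1}^{8}(x_t−x̄)(x_{t+1}−x̄) = 34.9422
γ_1 = 34.9422 / 9 = 3.882

3.882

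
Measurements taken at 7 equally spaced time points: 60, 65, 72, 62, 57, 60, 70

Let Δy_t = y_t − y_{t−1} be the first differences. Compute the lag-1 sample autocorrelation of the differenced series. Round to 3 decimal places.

First differences Δy: 5, 7, -10, -5, 3, 10
Mean of differences = 1.6667
Numerator Σ(Δy_t−Δȳ)(Δy_{t+1}−Δȳ) = 35.5556
Denominator Σ(Δy_t−Δȳ)² = 291.3333
r_1(Δy) = 35.5556 / 291.3333 = 0.122

0.122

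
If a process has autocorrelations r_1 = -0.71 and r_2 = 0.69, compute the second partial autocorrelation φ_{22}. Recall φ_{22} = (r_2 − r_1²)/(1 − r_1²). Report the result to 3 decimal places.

φ_{22} = (r_2 − r_1²) / (1 − r_1²)
r_1² = (-0.71)² = 0.5041
Numerator = 0.69 − 0.5041 = 0.1859; denominator = 1 − 0.5041 = 0.4959
φ_{22} = 0.1859 / 0.4959 = 0.375

0.375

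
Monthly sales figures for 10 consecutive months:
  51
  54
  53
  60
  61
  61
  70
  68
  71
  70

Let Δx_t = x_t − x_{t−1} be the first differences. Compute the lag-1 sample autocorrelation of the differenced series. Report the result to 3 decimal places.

-0.612

First differences Δx: 3, -1, 7, 1, 0, 9, -2, 3, -1
Mean of differences = 2.1111
Numerator Σ(Δx_t−Δx̄)(Δx_{t+1}−Δx̄) = -70.3457
Denominator Σ(Δx_t−Δx̄)² = 114.8889
r_1(Δx) = -70.3457 / 114.8889 = -0.612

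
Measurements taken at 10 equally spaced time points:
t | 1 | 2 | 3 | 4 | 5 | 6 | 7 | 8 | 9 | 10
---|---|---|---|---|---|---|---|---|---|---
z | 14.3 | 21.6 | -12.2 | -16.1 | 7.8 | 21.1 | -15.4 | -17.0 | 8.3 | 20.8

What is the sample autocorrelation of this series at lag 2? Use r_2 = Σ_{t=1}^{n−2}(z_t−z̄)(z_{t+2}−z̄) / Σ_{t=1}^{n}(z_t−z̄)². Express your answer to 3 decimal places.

Mean z̄ = (14.3 + 21.6 − 12.2 − 16.1 + 7.8 + 21.1 − 15.4 − 17.0 + 8.3 + 20.8)/10 = 3.3200
Numerator Σ_{t=1}^{8}(z_t−z̄)(z_{t+2}−z̄) = -1833.7988
Denominator Σ(z_t−z̄)² = 2502.6160
r_2 = -1833.7988 / 2502.6160 = -0.733

-0.733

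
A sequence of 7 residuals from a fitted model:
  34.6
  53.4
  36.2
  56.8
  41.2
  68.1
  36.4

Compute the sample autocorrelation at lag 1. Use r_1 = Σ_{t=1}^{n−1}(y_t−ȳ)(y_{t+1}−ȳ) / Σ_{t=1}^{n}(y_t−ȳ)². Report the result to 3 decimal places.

-0.652

Mean ȳ = (34.6 + 53.4 + 36.2 + 56.8 + 41.2 + 68.1 + 36.4)/7 = 46.6714
Numerator Σ_{t=1}^{6}(y_t−ȳ)(y_{t+1}−ȳ) = -650.5065
Denominator Σ(y_t−ȳ)² = 997.8543
r_1 = -650.5065 / 997.8543 = -0.652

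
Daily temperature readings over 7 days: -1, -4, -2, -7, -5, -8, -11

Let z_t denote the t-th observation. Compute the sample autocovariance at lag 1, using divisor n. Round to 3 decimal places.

Mean z̄ = (-1 − 4 − 2 − 7 − 5 − 8 − 11)/7 = -5.4286
Deviations: 4.4286, 1.4286, 3.4286, -1.5714, 0.4286, -2.5714, -5.5714
Σ_{t=1}^{6}(z_t−z̄)(z_{t+1}−z̄) = 18.3878
γ_1 = 18.3878 / 7 = 2.627

2.627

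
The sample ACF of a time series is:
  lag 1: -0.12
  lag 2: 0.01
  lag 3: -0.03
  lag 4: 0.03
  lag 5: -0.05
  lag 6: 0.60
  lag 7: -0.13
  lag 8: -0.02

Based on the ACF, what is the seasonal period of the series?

The largest autocorrelation is r_6 = 0.60; the remaining lags stay at or below 0.03.
The dominant spike at lag 6 indicates a seasonal period of 6.

6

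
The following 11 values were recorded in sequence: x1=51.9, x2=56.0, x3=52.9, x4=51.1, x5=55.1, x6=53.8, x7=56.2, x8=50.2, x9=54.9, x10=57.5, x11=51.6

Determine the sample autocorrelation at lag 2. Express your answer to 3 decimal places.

-0.274

Mean x̄ = (51.9 + 56.0 + 52.9 + 51.1 + 55.1 + 53.8 + 56.2 + 50.2 + 54.9 + 57.5 + 51.6)/11 = 53.7455
Numerator Σ_{t=1}^{9}(x_t−x̄)(x_{t+2}−x̄) = -15.5169
Denominator Σ(x_t−x̄)² = 56.6673
r_2 = -15.5169 / 56.6673 = -0.274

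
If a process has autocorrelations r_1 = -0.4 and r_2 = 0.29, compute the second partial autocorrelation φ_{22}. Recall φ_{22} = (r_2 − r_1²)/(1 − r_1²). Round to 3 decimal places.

φ_{22} = (r_2 − r_1²) / (1 − r_1²)
r_1² = (-0.4)² = 0.16
Numerator = 0.29 − 0.1600 = 0.1300; denominator = 1 − 0.1600 = 0.8400
φ_{22} = 0.1300 / 0.8400 = 0.155

0.155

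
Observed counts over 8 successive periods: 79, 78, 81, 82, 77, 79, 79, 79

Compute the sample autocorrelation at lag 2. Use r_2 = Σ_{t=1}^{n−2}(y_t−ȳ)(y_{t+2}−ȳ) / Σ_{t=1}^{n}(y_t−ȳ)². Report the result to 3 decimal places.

Mean ȳ = (79 + 78 + 81 + 82 + 77 + 79 + 79 + 79)/8 = 79.2500
Deviations from mean: -0.2500, -1.2500, 1.7500, 2.7500, -2.2500, -0.2500, -0.2500, -0.2500
Numerator Σ_{t=1}^{6}(y_t−ȳ)(y_{t+2}−ȳ) = -7.8750
Denominator Σ(y_t−ȳ)² = 17.5000
r_2 = -7.8750 / 17.5000 = -0.450

-0.450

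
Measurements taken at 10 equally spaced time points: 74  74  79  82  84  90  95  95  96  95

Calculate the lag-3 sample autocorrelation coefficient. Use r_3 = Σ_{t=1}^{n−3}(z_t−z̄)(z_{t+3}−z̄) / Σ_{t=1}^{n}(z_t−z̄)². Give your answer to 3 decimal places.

0.151

Mean z̄ = (74 + 74 + 79 + 82 + 84 + 90 + 95 + 95 + 96 + 95)/10 = 86.4000
Σ(z_t−z̄)(z_{t+3}−z̄) = (54.5600) + (29.7600) + (-26.6400) + (-37.8400) + (-20.6400) + (34.5600) + (73.9600) = 107.7200
Denominator Σ(z_t−z̄)² = 714.4000
r_3 = 107.7200 / 714.4000 = 0.151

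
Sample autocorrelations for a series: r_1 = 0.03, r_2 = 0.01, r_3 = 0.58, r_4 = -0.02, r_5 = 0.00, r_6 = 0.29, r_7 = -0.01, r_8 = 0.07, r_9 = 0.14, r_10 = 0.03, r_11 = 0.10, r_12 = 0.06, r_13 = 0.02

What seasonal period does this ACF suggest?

The largest autocorrelation is r_3 = 0.58, with a weaker echo at lag 6 (0.29); the remaining lags stay at or below 0.14.
The dominant spike at lag 3 indicates a seasonal period of 3.

3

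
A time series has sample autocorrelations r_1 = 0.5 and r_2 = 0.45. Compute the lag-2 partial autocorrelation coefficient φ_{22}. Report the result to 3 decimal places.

φ_{22} = (r_2 − r_1²) / (1 − r_1²)
r_1² = (0.5)² = 0.25
Numerator = 0.45 − 0.2500 = 0.2000; denominator = 1 − 0.2500 = 0.7500
φ_{22} = 0.2000 / 0.7500 = 0.267

0.267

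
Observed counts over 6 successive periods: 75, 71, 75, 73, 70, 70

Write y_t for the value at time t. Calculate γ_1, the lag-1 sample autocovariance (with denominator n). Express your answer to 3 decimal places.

Mean ȳ = (75 + 71 + 75 + 73 + 70 + 70)/6 = 72.3333
Σ_{t=1}^{5}(y_t−ȳ)(y_{t+1}−ȳ) = -1.4444
γ_1 = -1.4444 / 6 = -0.241

-0.241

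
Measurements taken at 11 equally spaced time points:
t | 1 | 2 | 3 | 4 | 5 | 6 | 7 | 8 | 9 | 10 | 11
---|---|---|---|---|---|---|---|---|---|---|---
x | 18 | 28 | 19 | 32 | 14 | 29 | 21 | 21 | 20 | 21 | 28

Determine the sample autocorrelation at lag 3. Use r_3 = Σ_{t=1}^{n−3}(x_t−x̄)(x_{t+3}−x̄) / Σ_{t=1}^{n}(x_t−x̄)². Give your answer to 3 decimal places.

-0.445

Mean x̄ = (18 + 28 + 19 + 32 + 14 + 29 + 21 + 21 + 20 + 21 + 28)/11 = 22.8182
Numerator Σ_{t=1}^{8}(x_t−x̄)(x_{t+3}−x̄) = -137.7355
Denominator Σ(x_t−x̄)² = 309.6364
r_3 = -137.7355 / 309.6364 = -0.445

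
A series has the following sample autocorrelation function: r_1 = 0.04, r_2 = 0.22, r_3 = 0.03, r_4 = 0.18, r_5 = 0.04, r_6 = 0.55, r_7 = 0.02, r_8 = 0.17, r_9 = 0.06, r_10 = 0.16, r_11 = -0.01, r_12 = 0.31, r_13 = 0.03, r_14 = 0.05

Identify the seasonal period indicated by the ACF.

6

The largest autocorrelation is r_6 = 0.55, with a weaker echo at lag 12 (0.31); the remaining lags stay at or below 0.22.
The dominant spike at lag 6 indicates a seasonal period of 6.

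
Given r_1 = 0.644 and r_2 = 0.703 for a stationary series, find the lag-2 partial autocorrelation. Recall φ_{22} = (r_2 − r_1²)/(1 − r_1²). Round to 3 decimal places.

0.493

φ_{22} = (r_2 − r_1²) / (1 − r_1²)
r_1² = (0.644)² = 0.414736
Numerator = 0.703 − 0.4147 = 0.2883; denominator = 1 − 0.4147 = 0.5853
φ_{22} = 0.2883 / 0.5853 = 0.493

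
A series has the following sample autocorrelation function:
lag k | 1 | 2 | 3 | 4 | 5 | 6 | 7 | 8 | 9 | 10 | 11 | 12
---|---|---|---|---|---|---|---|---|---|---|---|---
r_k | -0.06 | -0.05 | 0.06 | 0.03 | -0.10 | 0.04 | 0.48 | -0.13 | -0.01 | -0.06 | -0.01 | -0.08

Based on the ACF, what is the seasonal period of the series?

7

The largest autocorrelation is r_7 = 0.48; the remaining lags stay at or below 0.06.
The dominant spike at lag 7 indicates a seasonal period of 7.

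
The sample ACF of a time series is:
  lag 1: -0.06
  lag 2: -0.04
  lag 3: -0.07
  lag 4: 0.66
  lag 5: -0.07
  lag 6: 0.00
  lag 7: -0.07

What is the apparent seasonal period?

The largest autocorrelation is r_4 = 0.66; the remaining lags stay at or below 0.00.
The dominant spike at lag 4 indicates a seasonal period of 4.

4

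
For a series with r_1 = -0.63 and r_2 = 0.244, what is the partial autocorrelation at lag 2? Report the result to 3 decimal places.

-0.254

φ_{22} = (r_2 − r_1²) / (1 − r_1²)
r_1² = (-0.63)² = 0.3969
Numerator = 0.244 − 0.3969 = -0.1529; denominator = 1 − 0.3969 = 0.6031
φ_{22} = -0.1529 / 0.6031 = -0.254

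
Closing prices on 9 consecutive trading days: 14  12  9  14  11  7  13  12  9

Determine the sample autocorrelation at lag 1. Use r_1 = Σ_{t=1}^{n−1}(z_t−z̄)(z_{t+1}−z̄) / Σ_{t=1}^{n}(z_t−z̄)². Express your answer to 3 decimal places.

-0.279

Mean z̄ = (14 + 12 + 9 + 14 + 11 + 7 + 13 + 12 + 9)/9 = 11.2222
Numerator Σ_{t=1}^{8}(z_t−z̄)(z_{t+1}−z̄) = -13.2716
Denominator Σ(z_t−z̄)² = 47.5556
r_1 = -13.2716 / 47.5556 = -0.279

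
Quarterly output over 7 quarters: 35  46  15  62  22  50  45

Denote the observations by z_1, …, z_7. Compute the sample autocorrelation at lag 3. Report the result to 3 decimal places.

-0.213

Mean z̄ = (35 + 46 + 15 + 62 + 22 + 50 + 45)/7 = 39.2857
Deviations from mean: -4.2857, 6.7143, -24.2857, 22.7143, -17.2857, 10.7143, 5.7143
Σ(z_t−z̄)(z_{t+3}−z̄) = (-97.3469) + (-116.0612) + (-260.2041) + (129.7959) = -343.8163
Denominator Σ(z_t−z̄)² = 1615.4286
r_3 = -343.8163 / 1615.4286 = -0.213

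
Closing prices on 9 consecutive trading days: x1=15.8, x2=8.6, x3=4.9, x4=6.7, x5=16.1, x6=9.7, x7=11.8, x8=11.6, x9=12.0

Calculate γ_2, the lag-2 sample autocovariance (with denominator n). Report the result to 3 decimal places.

Mean x̄ = (15.8 + 8.6 + 4.9 + 6.7 + 16.1 + 9.7 + 11.8 + 11.6 + 12.0)/9 = 10.8000
Σ_{t=1}^{7}(x_t−x̄)(x_{t+2}−x̄) = -41.6200
γ_2 = -41.6200 / 9 = -4.624

-4.624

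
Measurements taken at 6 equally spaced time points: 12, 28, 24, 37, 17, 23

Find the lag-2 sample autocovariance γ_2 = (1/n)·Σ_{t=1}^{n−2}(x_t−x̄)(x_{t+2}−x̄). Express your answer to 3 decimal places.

Mean x̄ = (12 + 28 + 24 + 37 + 17 + 23)/6 = 23.5000
Deviations: -11.5000, 4.5000, 0.5000, 13.5000, -6.5000, -0.5000
Σ_{t=1}^{4}(x_t−x̄)(x_{t+2}−x̄) = 45.0000
γ_2 = 45.0000 / 6 = 7.500

7.500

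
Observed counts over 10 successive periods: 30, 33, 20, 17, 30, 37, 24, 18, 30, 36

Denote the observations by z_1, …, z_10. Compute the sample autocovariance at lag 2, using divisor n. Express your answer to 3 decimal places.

Mean z̄ = (30 + 33 + 20 + 17 + 30 + 37 + 24 + 18 + 30 + 36)/10 = 27.5000
Σ_{t=1}^{8}(z_t−z̄)(z_{t+2}−z̄) = -383.5000
γ_2 = -383.5000 / 10 = -38.350

-38.350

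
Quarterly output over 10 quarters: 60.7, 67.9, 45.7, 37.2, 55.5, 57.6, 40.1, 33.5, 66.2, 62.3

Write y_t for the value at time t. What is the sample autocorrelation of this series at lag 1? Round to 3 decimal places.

0.102

Mean ȳ = (60.7 + 67.9 + 45.7 + 37.2 + 55.5 + 57.6 + 40.1 + 33.5 + 66.2 + 62.3)/10 = 52.6700
Numerator Σ_{t=1}^{9}(y_t−ȳ)(y_{t+1}−ȳ) = 144.0621
Denominator Σ(y_t−ȳ)² = 1417.9410
r_1 = 144.0621 / 1417.9410 = 0.102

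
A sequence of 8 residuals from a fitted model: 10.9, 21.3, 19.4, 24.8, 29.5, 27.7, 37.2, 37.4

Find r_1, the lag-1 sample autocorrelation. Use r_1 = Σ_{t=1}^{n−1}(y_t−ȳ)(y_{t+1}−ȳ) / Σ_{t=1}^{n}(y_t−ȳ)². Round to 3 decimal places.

0.457

Mean ȳ = (10.9 + 21.3 + 19.4 + 24.8 + 29.5 + 27.7 + 37.2 + 37.4)/8 = 26.0250
Deviations from mean: -15.1250, -4.7250, -6.6250, -1.2250, 3.4750, 1.6750, 11.1750, 11.3750
Σ(y_t−ȳ)(y_{t+1}−ȳ) = (71.4656) + (31.3031) + (8.1156) + (-4.2569) + (5.8206) + (18.7181) + (127.1156) = 258.2819
Denominator Σ(y_t−ȳ)² = 565.6350
r_1 = 258.2819 / 565.6350 = 0.457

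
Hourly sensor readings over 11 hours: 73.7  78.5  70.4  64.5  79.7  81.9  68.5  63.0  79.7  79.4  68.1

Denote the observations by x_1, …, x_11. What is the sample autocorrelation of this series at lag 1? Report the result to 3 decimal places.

Mean x̄ = (73.7 + 78.5 + 70.4 + 64.5 + 79.7 + 81.9 + 68.5 + 63.0 + 79.7 + 79.4 + 68.1)/11 = 73.4000
Numerator Σ_{t=1}^{10}(x_t−x̄)(x_{t+1}−x̄) = -39.8000
Denominator Σ(x_t−x̄)² = 462.2000
r_1 = -39.8000 / 462.2000 = -0.086

-0.086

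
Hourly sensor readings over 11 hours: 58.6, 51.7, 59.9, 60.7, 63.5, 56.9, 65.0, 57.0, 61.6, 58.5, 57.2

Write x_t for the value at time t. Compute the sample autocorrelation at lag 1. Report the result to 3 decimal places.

-0.263

Mean x̄ = (58.6 + 51.7 + 59.9 + 60.7 + 63.5 + 56.9 + 65.0 + 57.0 + 61.6 + 58.5 + 57.2)/11 = 59.1455
Numerator Σ_{t=1}^{10}(x_t−x̄)(x_{t+1}−x̄) = -34.6939
Denominator Σ(x_t−x̄)² = 131.8273
r_1 = -34.6939 / 131.8273 = -0.263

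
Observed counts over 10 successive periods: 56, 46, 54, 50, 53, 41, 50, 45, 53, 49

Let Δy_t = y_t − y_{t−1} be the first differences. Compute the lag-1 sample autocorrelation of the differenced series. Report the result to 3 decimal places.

-0.740

First differences Δy: -10, 8, -4, 3, -12, 9, -5, 8, -4
Mean of differences = -0.7778
Numerator Σ(Δy_t−Δȳ)(Δy_{t+1}−Δȳ) = -380.1605
Denominator Σ(Δy_t−Δȳ)² = 513.5556
r_1(Δy) = -380.1605 / 513.5556 = -0.740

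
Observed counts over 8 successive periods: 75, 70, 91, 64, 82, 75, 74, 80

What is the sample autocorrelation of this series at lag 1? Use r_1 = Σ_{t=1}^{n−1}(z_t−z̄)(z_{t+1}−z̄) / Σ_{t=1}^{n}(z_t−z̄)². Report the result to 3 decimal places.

-0.754

Mean z̄ = (75 + 70 + 91 + 64 + 82 + 75 + 74 + 80)/8 = 76.3750
Σ(z_t−z̄)(z_{t+1}−z̄) = (8.7656) + (-93.2344) + (-180.9844) + (-69.6094) + (-7.7344) + (3.2656) + (-8.6094) = -348.1406
Denominator Σ(z_t−z̄)² = 461.8750
r_1 = -348.1406 / 461.8750 = -0.754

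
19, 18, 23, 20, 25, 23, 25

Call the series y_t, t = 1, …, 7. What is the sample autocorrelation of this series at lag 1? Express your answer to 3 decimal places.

0.119

Mean ȳ = (19 + 18 + 23 + 20 + 25 + 23 + 25)/7 = 21.8571
Deviations from mean: -2.8571, -3.8571, 1.1429, -1.8571, 3.1429, 1.1429, 3.1429
Σ(y_t−ȳ)(y_{t+1}−ȳ) = (11.0204) + (-4.4082) + (-2.1224) + (-5.8367) + (3.5918) + (3.5918) = 5.8367
Denominator Σ(y_t−ȳ)² = 48.8571
r_1 = 5.8367 / 48.8571 = 0.119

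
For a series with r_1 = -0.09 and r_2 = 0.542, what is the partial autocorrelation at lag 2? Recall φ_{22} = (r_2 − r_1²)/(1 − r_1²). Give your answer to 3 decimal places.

0.538

φ_{22} = (r_2 − r_1²) / (1 − r_1²)
r_1² = (-0.09)² = 0.0081
Numerator = 0.542 − 0.0081 = 0.5339; denominator = 1 − 0.0081 = 0.9919
φ_{22} = 0.5339 / 0.9919 = 0.538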